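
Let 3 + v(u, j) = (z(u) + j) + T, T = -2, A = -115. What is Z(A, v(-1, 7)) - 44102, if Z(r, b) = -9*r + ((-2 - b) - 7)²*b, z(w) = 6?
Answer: -40755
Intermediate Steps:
v(u, j) = 1 + j (v(u, j) = -3 + ((6 + j) - 2) = -3 + (4 + j) = 1 + j)
Z(r, b) = -9*r + b*(-9 - b)² (Z(r, b) = -9*r + (-9 - b)²*b = -9*r + b*(-9 - b)²)
Z(A, v(-1, 7)) - 44102 = (-9*(-115) + (1 + 7)*(9 + (1 + 7))²) - 44102 = (1035 + 8*(9 + 8)²) - 44102 = (1035 + 8*17²) - 44102 = (1035 + 8*289) - 44102 = (1035 + 2312) - 44102 = 3347 - 44102 = -40755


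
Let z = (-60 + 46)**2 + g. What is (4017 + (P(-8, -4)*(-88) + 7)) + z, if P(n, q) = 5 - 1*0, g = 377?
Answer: 4157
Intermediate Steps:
P(n, q) = 5 (P(n, q) = 5 + 0 = 5)
z = 573 (z = (-60 + 46)**2 + 377 = (-14)**2 + 377 = 196 + 377 = 573)
(4017 + (P(-8, -4)*(-88) + 7)) + z = (4017 + (5*(-88) + 7)) + 573 = (4017 + (-440 + 7)) + 573 = (4017 - 433) + 573 = 3584 + 573 = 4157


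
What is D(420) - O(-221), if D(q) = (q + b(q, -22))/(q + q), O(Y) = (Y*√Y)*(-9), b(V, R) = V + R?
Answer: 409/420 - 1989*I*√221 ≈ 0.97381 - 29569.0*I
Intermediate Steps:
b(V, R) = R + V
O(Y) = -9*Y^(3/2) (O(Y) = Y^(3/2)*(-9) = -9*Y^(3/2))
D(q) = (-22 + 2*q)/(2*q) (D(q) = (q + (-22 + q))/(q + q) = (-22 + 2*q)/((2*q)) = (-22 + 2*q)*(1/(2*q)) = (-22 + 2*q)/(2*q))
D(420) - O(-221) = (-11 + 420)/420 - (-9)*(-221)^(3/2) = (1/420)*409 - (-9)*(-221*I*√221) = 409/420 - 1989*I*√221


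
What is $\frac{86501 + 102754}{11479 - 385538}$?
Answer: $- \frac{189255}{374059} \approx -0.50595$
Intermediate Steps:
$\frac{86501 + 102754}{11479 - 385538} = \frac{189255}{-374059} = 189255 \left(- \frac{1}{374059}\right) = - \frac{189255}{374059}$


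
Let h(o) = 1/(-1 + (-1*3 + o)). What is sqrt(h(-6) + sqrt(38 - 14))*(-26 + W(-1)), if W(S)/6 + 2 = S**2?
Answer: -16*sqrt(-10 + 200*sqrt(6))/5 ≈ -70.101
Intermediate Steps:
h(o) = 1/(-4 + o) (h(o) = 1/(-1 + (-3 + o)) = 1/(-4 + o))
W(S) = -12 + 6*S**2
sqrt(h(-6) + sqrt(38 - 14))*(-26 + W(-1)) = sqrt(1/(-4 - 6) + sqrt(38 - 14))*(-26 + (-12 + 6*(-1)**2)) = sqrt(1/(-10) + sqrt(24))*(-26 + (-12 + 6*1)) = sqrt(-1/10 + 2*sqrt(6))*(-26 + (-12 + 6)) = sqrt(-1/10 + 2*sqrt(6))*(-26 - 6) = sqrt(-1/10 + 2*sqrt(6))*(-32) = -32*sqrt(-1/10 + 2*sqrt(6))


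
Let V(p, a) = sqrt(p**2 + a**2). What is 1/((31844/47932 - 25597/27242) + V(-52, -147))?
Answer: 29332440152946054/2590873998378620174227 + 106563652052464996*sqrt(24313)/2590873998378620174227 ≈ 0.0064246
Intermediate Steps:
V(p, a) = sqrt(a**2 + p**2)
1/((31844/47932 - 25597/27242) + V(-52, -147)) = 1/((31844/47932 - 25597/27242) + sqrt((-147)**2 + (-52)**2)) = 1/((31844*(1/47932) - 25597*1/27242) + sqrt(21609 + 2704)) = 1/((7961/11983 - 25597/27242) + sqrt(24313)) = 1/(-89855289/326440886 + sqrt(24313))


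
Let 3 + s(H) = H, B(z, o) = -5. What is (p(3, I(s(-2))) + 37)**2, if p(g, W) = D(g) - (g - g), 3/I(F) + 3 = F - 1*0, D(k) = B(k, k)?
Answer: 1024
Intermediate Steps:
D(k) = -5
s(H) = -3 + H
I(F) = 3/(-3 + F) (I(F) = 3/(-3 + (F - 1*0)) = 3/(-3 + (F + 0)) = 3/(-3 + F))
p(g, W) = -5 (p(g, W) = -5 - (g - g) = -5 - 1*0 = -5 + 0 = -5)
(p(3, I(s(-2))) + 37)**2 = (-5 + 37)**2 = 32**2 = 1024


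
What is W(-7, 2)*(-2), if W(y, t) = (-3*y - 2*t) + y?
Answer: -20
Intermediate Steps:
W(y, t) = -2*t - 2*y
W(-7, 2)*(-2) = (-2*2 - 2*(-7))*(-2) = (-4 + 14)*(-2) = 10*(-2) = -20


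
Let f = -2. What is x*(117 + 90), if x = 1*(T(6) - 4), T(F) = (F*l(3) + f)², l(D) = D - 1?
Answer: 19872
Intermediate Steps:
l(D) = -1 + D
T(F) = (-2 + 2*F)² (T(F) = (F*(-1 + 3) - 2)² = (F*2 - 2)² = (2*F - 2)² = (-2 + 2*F)²)
x = 96 (x = 1*(4*(-1 + 6)² - 4) = 1*(4*5² - 4) = 1*(4*25 - 4) = 1*(100 - 4) = 1*96 = 96)
x*(117 + 90) = 96*(117 + 90) = 96*207 = 19872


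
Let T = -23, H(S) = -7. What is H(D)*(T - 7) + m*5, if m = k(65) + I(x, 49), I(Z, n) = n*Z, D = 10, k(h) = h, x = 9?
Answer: 2740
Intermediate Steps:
I(Z, n) = Z*n
m = 506 (m = 65 + 9*49 = 65 + 441 = 506)
H(D)*(T - 7) + m*5 = -7*(-23 - 7) + 506*5 = -7*(-30) + 2530 = 210 + 2530 = 2740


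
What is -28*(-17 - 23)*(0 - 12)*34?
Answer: -456960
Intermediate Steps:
-28*(-17 - 23)*(0 - 12)*34 = -(-1120)*(-12)*34 = -28*480*34 = -13440*34 = -456960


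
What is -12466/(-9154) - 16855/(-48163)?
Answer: 16406318/9584437 ≈ 1.7118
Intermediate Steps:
-12466/(-9154) - 16855/(-48163) = -12466*(-1/9154) - 16855*(-1/48163) = 271/199 + 16855/48163 = 16406318/9584437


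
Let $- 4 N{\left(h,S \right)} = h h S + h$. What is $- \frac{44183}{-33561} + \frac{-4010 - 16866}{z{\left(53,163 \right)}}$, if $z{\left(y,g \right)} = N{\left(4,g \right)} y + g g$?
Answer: $\frac{778651}{198990} \approx 3.913$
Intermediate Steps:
$N{\left(h,S \right)} = - \frac{h}{4} - \frac{S h^{2}}{4}$ ($N{\left(h,S \right)} = - \frac{h h S + h}{4} = - \frac{h^{2} S + h}{4} = - \frac{S h^{2} + h}{4} = - \frac{h + S h^{2}}{4} = - \frac{h}{4} - \frac{S h^{2}}{4}$)
$z{\left(y,g \right)} = g^{2} + y \left(-1 - 4 g\right)$ ($z{\left(y,g \right)} = \left(- \frac{1}{4}\right) 4 \left(1 + g 4\right) y + g g = \left(- \frac{1}{4}\right) 4 \left(1 + 4 g\right) y + g^{2} = \left(-1 - 4 g\right) y + g^{2} = y \left(-1 - 4 g\right) + g^{2} = g^{2} + y \left(-1 - 4 g\right)$)
$- \frac{44183}{-33561} + \frac{-4010 - 16866}{z{\left(53,163 \right)}} = - \frac{44183}{-33561} + \frac{-4010 - 16866}{163^{2} - 53 \left(1 + 4 \cdot 163\right)} = \left(-44183\right) \left(- \frac{1}{33561}\right) + \frac{-4010 - 16866}{26569 - 53 \left(1 + 652\right)} = \frac{391}{297} - \frac{20876}{26569 - 53 \cdot 653} = \frac{391}{297} - \frac{20876}{26569 - 34609} = \frac{391}{297} - \frac{20876}{-8040} = \frac{391}{297} - - \frac{5219}{2010} = \frac{391}{297} + \frac{5219}{2010} = \frac{778651}{198990}$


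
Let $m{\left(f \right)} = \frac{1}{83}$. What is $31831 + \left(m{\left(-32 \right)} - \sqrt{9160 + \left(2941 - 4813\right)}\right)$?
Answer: $\frac{2641974}{83} - 2 \sqrt{1822} \approx 31746.0$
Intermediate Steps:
$m{\left(f \right)} = \frac{1}{83}$
$31831 + \left(m{\left(-32 \right)} - \sqrt{9160 + \left(2941 - 4813\right)}\right) = 31831 + \left(\frac{1}{83} - \sqrt{9160 + \left(2941 - 4813\right)}\right) = 31831 + \left(\frac{1}{83} - \sqrt{9160 - 1872}\right) = 31831 + \left(\frac{1}{83} - \sqrt{7288}\right) = 31831 + \left(\frac{1}{83} - 2 \sqrt{1822}\right) = \frac{2641974}{83} - 2 \sqrt{1822}$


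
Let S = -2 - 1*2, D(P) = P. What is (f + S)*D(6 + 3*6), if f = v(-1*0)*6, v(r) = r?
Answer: -96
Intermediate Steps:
S = -4 (S = -2 - 2 = -4)
f = 0 (f = -1*0*6 = 0*6 = 0)
(f + S)*D(6 + 3*6) = (0 - 4)*(6 + 3*6) = -4*(6 + 18) = -4*24 = -96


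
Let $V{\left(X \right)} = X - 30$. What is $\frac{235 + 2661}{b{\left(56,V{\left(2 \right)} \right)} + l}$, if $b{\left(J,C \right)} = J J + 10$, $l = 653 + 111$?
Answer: $\frac{1448}{1955} \approx 0.74067$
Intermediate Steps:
$l = 764$
$V{\left(X \right)} = -30 + X$ ($V{\left(X \right)} = X - 30 = -30 + X$)
$b{\left(J,C \right)} = 10 + J^{2}$ ($b{\left(J,C \right)} = J^{2} + 10 = 10 + J^{2}$)
$\frac{235 + 2661}{b{\left(56,V{\left(2 \right)} \right)} + l} = \frac{235 + 2661}{\left(10 + 56^{2}\right) + 764} = \frac{2896}{\left(10 + 3136\right) + 764} = \frac{2896}{3146 + 764} = \frac{2896}{3910} = 2896 \cdot \frac{1}{3910} = \frac{1448}{1955}$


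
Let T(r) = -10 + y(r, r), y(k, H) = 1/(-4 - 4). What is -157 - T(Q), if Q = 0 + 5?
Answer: -1175/8 ≈ -146.88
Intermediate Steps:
Q = 5
y(k, H) = -⅛ (y(k, H) = 1/(-8) = -⅛)
T(r) = -81/8 (T(r) = -10 - ⅛ = -81/8)
-157 - T(Q) = -157 - 1*(-81/8) = -157 + 81/8 = -1175/8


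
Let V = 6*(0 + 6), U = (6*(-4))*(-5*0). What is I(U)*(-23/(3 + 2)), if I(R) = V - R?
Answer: -828/5 ≈ -165.60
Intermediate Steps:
U = 0 (U = -24*0 = 0)
V = 36 (V = 6*6 = 36)
I(R) = 36 - R
I(U)*(-23/(3 + 2)) = (36 - 1*0)*(-23/(3 + 2)) = (36 + 0)*(-23/5) = 36*((1/5)*(-23)) = 36*(-23/5) = -828/5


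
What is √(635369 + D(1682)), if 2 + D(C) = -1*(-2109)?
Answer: 2*√159369 ≈ 798.42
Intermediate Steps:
D(C) = 2107 (D(C) = -2 - 1*(-2109) = -2 + 2109 = 2107)
√(635369 + D(1682)) = √(635369 + 2107) = √637476 = 2*√159369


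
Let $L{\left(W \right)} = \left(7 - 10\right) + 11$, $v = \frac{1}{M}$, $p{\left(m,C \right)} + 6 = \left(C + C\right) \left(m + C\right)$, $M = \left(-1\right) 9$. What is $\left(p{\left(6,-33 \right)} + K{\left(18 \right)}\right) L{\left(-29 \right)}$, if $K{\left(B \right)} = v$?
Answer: $\frac{127864}{9} \approx 14207.0$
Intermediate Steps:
$M = -9$
$p{\left(m,C \right)} = -6 + 2 C \left(C + m\right)$ ($p{\left(m,C \right)} = -6 + \left(C + C\right) \left(m + C\right) = -6 + 2 C \left(C + m\right)$)
$v = - \frac{1}{9}$ ($v = \frac{1}{-9} = - \frac{1}{9} \approx -0.11111$)
$L{\left(W \right)} = 8$ ($L{\left(W \right)} = -3 + 11 = 8$)
$K{\left(B \right)} = - \frac{1}{9}$
$\left(p{\left(6,-33 \right)} + K{\left(18 \right)}\right) L{\left(-29 \right)} = \left(\left(-6 + 2 \left(-33\right)^{2} + 2 \left(-33\right) 6\right) - \frac{1}{9}\right) 8 = \left(\left(-6 + 2 \cdot 1089 - 396\right) - \frac{1}{9}\right) 8 = \left(\left(-6 + 2178 - 396\right) - \frac{1}{9}\right) 8 = \left(1776 - \frac{1}{9}\right) 8 = \frac{15983}{9} \cdot 8 = \frac{127864}{9}$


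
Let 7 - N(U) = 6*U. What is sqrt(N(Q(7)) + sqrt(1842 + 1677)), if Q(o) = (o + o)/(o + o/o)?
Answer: sqrt(-14 + 12*sqrt(391))/2 ≈ 7.4714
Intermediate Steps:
Q(o) = 2*o/(1 + o) (Q(o) = (2*o)/(o + 1) = (2*o)/(1 + o) = 2*o/(1 + o))
N(U) = 7 - 6*U
sqrt(N(Q(7)) + sqrt(1842 + 1677)) = sqrt((7 - 12*7/(1 + 7)) + sqrt(1842 + 1677)) = sqrt((7 - 12*7/8) + sqrt(3519)) = sqrt((7 - 12*7/8) + 3*sqrt(391)) = sqrt((7 - 6*7/4) + 3*sqrt(391)) = sqrt((7 - 21/2) + 3*sqrt(391)) = sqrt(-7/2 + 3*sqrt(391))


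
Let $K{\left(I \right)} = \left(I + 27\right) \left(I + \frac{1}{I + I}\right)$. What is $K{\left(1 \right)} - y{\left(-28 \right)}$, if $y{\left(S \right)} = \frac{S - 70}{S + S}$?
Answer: $\frac{161}{4} \approx 40.25$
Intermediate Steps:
$K{\left(I \right)} = \left(27 + I\right) \left(I + \frac{1}{2 I}\right)$
$y{\left(S \right)} = \frac{-70 + S}{2 S}$
$K{\left(1 \right)} - y{\left(-28 \right)} = \left(\frac{1}{2} + 1^{2} + 27 \cdot 1 + \frac{27}{2 \cdot 1}\right) - \frac{-70 - 28}{2 \left(-28\right)} = \left(\frac{1}{2} + 1 + 27 + \frac{27}{2} \cdot 1\right) - \frac{1}{2} \left(- \frac{1}{28}\right) \left(-98\right) = \left(\frac{1}{2} + 1 + 27 + \frac{27}{2}\right) - \frac{7}{4} = 42 - \frac{7}{4} = \frac{161}{4}$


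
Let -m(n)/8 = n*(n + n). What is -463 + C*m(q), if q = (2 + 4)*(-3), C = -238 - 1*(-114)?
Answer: 642353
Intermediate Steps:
C = -124 (C = -238 + 114 = -124)
q = -18 (q = 6*(-3) = -18)
m(n) = -16*n² (m(n) = -8*n*(n + n) = -8*n*2*n = -16*n²)
-463 + C*m(q) = -463 - (-1984)*(-18)² = -463 - (-1984)*324 = -463 - 124*(-5184) = -463 + 642816 = 642353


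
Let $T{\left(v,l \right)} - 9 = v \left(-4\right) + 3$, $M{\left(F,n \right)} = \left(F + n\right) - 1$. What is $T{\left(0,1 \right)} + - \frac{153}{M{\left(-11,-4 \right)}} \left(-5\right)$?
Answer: $- \frac{573}{16} \approx -35.813$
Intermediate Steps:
$M{\left(F,n \right)} = -1 + F + n$
$T{\left(v,l \right)} = 12 - 4 v$ ($T{\left(v,l \right)} = 9 + \left(v \left(-4\right) + 3\right) = 9 - \left(-3 + 4 v\right) = 12 - 4 v$)
$T{\left(0,1 \right)} + - \frac{153}{M{\left(-11,-4 \right)}} \left(-5\right) = \left(12 - 0\right) + - \frac{153}{-1 - 11 - 4} \left(-5\right) = \left(12 + 0\right) + - \frac{153}{-16} \left(-5\right) = 12 + \left(-153\right) \left(- \frac{1}{16}\right) \left(-5\right) = 12 + \frac{153}{16} \left(-5\right) = 12 - \frac{765}{16} = - \frac{573}{16}$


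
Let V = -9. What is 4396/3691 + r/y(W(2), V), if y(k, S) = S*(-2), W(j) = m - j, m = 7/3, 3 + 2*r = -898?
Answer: -3167335/132876 ≈ -23.837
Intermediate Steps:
r = -901/2 (r = -3/2 + (½)*(-898) = -3/2 - 449 = -901/2 ≈ -450.50)
m = 7/3 (m = 7*(⅓) = 7/3 ≈ 2.3333)
W(j) = 7/3 - j
y(k, S) = -2*S
4396/3691 + r/y(W(2), V) = 4396/3691 - 901/(2*((-2*(-9)))) = 4396*(1/3691) - 901/2/18 = 4396/3691 - 901/2*1/18 = 4396/3691 - 901/36 = -3167335/132876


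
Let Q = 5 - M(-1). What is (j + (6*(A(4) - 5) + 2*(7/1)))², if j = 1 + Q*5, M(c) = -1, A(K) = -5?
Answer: 225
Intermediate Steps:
Q = 6 (Q = 5 - 1*(-1) = 5 + 1 = 6)
j = 31 (j = 1 + 6*5 = 1 + 30 = 31)
(j + (6*(A(4) - 5) + 2*(7/1)))² = (31 + (6*(-5 - 5) + 2*(7/1)))² = (31 + (6*(-10) + 2*(7*1)))² = (31 + (-60 + 2*7))² = (31 + (-60 + 14))² = (31 - 46)² = (-15)² = 225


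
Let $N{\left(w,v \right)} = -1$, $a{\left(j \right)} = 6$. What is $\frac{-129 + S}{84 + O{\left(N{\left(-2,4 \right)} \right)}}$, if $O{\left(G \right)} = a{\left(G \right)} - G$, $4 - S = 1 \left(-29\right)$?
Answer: $- \frac{96}{91} \approx -1.0549$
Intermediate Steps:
$S = 33$ ($S = 4 - 1 \left(-29\right) = 4 - -29 = 4 + 29 = 33$)
$O{\left(G \right)} = 6 - G$
$\frac{-129 + S}{84 + O{\left(N{\left(-2,4 \right)} \right)}} = \frac{-129 + 33}{84 + \left(6 - -1\right)} = - \frac{96}{84 + \left(6 + 1\right)} = - \frac{96}{84 + 7} = - \frac{96}{91}$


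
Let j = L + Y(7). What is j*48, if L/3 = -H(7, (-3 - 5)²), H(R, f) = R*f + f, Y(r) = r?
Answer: -73392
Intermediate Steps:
H(R, f) = f + R*f
L = -1536 (L = 3*(-(-3 - 5)²*(1 + 7)) = 3*(-(-8)²*8) = 3*(-64*8) = 3*(-1*512) = 3*(-512) = -1536)
j = -1529 (j = -1536 + 7 = -1529)
j*48 = -1529*48 = -73392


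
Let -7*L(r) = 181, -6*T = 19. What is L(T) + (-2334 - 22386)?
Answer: -173221/7 ≈ -24746.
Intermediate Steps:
T = -19/6 (T = -⅙*19 = -19/6 ≈ -3.1667)
L(r) = -181/7 (L(r) = -⅐*181 = -181/7)
L(T) + (-2334 - 22386) = -181/7 + (-2334 - 22386) = -181/7 - 24720 = -173221/7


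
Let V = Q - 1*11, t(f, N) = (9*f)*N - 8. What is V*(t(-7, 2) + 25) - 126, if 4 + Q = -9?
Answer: 2490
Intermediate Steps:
t(f, N) = -8 + 9*N*f (t(f, N) = 9*N*f - 8 = -8 + 9*N*f)
Q = -13 (Q = -4 - 9 = -13)
V = -24 (V = -13 - 1*11 = -13 - 11 = -24)
V*(t(-7, 2) + 25) - 126 = -24*((-8 + 9*2*(-7)) + 25) - 126 = -24*((-8 - 126) + 25) - 126 = -24*(-134 + 25) - 126 = -24*(-109) - 126 = 2616 - 126 = 2490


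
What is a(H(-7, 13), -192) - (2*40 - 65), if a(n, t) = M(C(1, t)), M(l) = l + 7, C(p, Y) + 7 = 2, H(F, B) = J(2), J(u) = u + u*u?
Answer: -13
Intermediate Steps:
J(u) = u + u²
H(F, B) = 6 (H(F, B) = 2*(1 + 2) = 2*3 = 6)
C(p, Y) = -5 (C(p, Y) = -7 + 2 = -5)
M(l) = 7 + l
a(n, t) = 2 (a(n, t) = 7 - 5 = 2)
a(H(-7, 13), -192) - (2*40 - 65) = 2 - (2*40 - 65) = 2 - (80 - 65) = 2 - 1*15 = 2 - 15 = -13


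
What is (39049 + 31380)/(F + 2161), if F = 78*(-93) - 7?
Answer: -70429/5100 ≈ -13.810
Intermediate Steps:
F = -7261 (F = -7254 - 7 = -7261)
(39049 + 31380)/(F + 2161) = (39049 + 31380)/(-7261 + 2161) = 70429/(-5100) = 70429*(-1/5100) = -70429/5100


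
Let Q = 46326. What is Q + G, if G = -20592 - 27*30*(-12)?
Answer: 35454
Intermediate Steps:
G = -10872 (G = -20592 - 810*(-12) = -20592 - 1*(-9720) = -20592 + 9720 = -10872)
Q + G = 46326 - 10872 = 35454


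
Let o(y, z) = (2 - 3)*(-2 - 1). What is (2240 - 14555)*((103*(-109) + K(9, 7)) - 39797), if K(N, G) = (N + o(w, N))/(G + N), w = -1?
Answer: 2513405295/4 ≈ 6.2835e+8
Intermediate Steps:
o(y, z) = 3 (o(y, z) = -1*(-3) = 3)
K(N, G) = (3 + N)/(G + N) (K(N, G) = (N + 3)/(G + N) = (3 + N)/(G + N))
(2240 - 14555)*((103*(-109) + K(9, 7)) - 39797) = (2240 - 14555)*((103*(-109) + (3 + 9)/(7 + 9)) - 39797) = -12315*((-11227 + 12/16) - 39797) = -12315*((-11227 + (1/16)*12) - 39797) = -12315*((-11227 + 3/4) - 39797) = -12315*(-44905/4 - 39797) = -12315*(-204093/4) = 2513405295/4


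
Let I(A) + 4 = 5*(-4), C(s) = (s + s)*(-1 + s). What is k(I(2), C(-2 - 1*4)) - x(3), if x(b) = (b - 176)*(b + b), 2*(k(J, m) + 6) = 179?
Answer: 2243/2 ≈ 1121.5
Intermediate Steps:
C(s) = 2*s*(-1 + s) (C(s) = (2*s)*(-1 + s) = 2*s*(-1 + s))
I(A) = -24 (I(A) = -4 + 5*(-4) = -4 - 20 = -24)
k(J, m) = 167/2 (k(J, m) = -6 + (½)*179 = -6 + 179/2 = 167/2)
x(b) = 2*b*(-176 + b) (x(b) = (-176 + b)*(2*b) = 2*b*(-176 + b))
k(I(2), C(-2 - 1*4)) - x(3) = 167/2 - 2*3*(-176 + 3) = 167/2 - 2*3*(-173) = 167/2 - 1*(-1038) = 167/2 + 1038 = 2243/2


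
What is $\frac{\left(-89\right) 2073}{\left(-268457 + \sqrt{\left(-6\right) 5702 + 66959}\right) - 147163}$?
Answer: $\frac{76680643140}{172739951653} + \frac{184497 \sqrt{32747}}{172739951653} \approx 0.4441$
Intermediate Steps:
$\frac{\left(-89\right) 2073}{\left(-268457 + \sqrt{\left(-6\right) 5702 + 66959}\right) - 147163} = - \frac{184497}{\left(-268457 + \sqrt{-34212 + 66959}\right) - 147163} = - \frac{184497}{\left(-268457 + \sqrt{32747}\right) - 147163} = - \frac{184497}{-415620 + \sqrt{32747}}$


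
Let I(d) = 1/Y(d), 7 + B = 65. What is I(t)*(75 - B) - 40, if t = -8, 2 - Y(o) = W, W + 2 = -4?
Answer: -303/8 ≈ -37.875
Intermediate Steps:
B = 58 (B = -7 + 65 = 58)
W = -6 (W = -2 - 4 = -6)
Y(o) = 8 (Y(o) = 2 - 1*(-6) = 2 + 6 = 8)
I(d) = ⅛ (I(d) = 1/8 = ⅛)
I(t)*(75 - B) - 40 = (75 - 1*58)/8 - 40 = (75 - 58)/8 - 40 = (⅛)*17 - 40 = 17/8 - 40 = -303/8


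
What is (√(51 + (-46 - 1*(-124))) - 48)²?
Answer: (48 - √129)² ≈ 1342.7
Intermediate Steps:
(√(51 + (-46 - 1*(-124))) - 48)² = (√(51 + (-46 + 124)) - 48)² = (√(51 + 78) - 48)² = (√129 - 48)² = (-48 + √129)²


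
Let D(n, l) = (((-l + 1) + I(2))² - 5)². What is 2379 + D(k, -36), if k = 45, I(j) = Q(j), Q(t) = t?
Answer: 2300635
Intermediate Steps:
I(j) = j
D(n, l) = (-5 + (3 - l)²)² (D(n, l) = (((-l + 1) + 2)² - 5)² = (((1 - l) + 2)² - 5)² = ((3 - l)² - 5)² = (-5 + (3 - l)²)²)
2379 + D(k, -36) = 2379 + (-5 + (3 - 1*(-36))²)² = 2379 + (-5 + (3 + 36)²)² = 2379 + (-5 + 39²)² = 2379 + (-5 + 1521)² = 2379 + 1516² = 2379 + 2298256 = 2300635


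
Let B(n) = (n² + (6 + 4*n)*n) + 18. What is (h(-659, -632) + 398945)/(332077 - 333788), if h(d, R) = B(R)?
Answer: -2392291/1711 ≈ -1398.2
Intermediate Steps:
B(n) = 18 + n² + n*(6 + 4*n) (B(n) = (n² + n*(6 + 4*n)) + 18 = 18 + n² + n*(6 + 4*n))
h(d, R) = 18 + 5*R² + 6*R
(h(-659, -632) + 398945)/(332077 - 333788) = ((18 + 5*(-632)² + 6*(-632)) + 398945)/(332077 - 333788) = ((18 + 5*399424 - 3792) + 398945)/(-1711) = ((18 + 1997120 - 3792) + 398945)*(-1/1711) = (1993346 + 398945)*(-1/1711) = 2392291*(-1/1711) = -2392291/1711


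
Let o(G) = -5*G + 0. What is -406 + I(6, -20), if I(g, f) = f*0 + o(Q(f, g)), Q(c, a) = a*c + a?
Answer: 164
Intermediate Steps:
Q(c, a) = a + a*c
o(G) = -5*G
I(g, f) = -5*g*(1 + f) (I(g, f) = f*0 - 5*g*(1 + f) = 0 - 5*g*(1 + f) = -5*g*(1 + f))
-406 + I(6, -20) = -406 - 5*6*(1 - 20) = -406 - 5*6*(-19) = -406 + 570 = 164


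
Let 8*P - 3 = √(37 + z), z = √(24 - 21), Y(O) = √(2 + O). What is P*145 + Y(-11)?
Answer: 435/8 + 3*I + 145*√(37 + √3)/8 ≈ 167.18 + 3.0*I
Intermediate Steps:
z = √3 ≈ 1.7320
P = 3/8 + √(37 + √3)/8 ≈ 1.1529
P*145 + Y(-11) = (3/8 + √(37 + √3)/8)*145 + √(2 - 11) = (435/8 + 145*√(37 + √3)/8) + √(-9) = (435/8 + 145*√(37 + √3)/8) + 3*I = 435/8 + 3*I + 145*√(37 + √3)/8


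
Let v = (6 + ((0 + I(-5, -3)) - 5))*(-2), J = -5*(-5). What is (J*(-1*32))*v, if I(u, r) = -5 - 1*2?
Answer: -9600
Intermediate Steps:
I(u, r) = -7 (I(u, r) = -5 - 2 = -7)
J = 25
v = 12 (v = (6 + ((0 - 7) - 5))*(-2) = (6 + (-7 - 5))*(-2) = (6 - 12)*(-2) = -6*(-2) = 12)
(J*(-1*32))*v = (25*(-1*32))*12 = (25*(-32))*12 = -800*12 = -9600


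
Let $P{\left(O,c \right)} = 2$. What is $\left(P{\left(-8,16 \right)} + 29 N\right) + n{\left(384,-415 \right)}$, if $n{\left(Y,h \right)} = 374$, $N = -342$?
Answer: $-9542$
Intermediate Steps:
$\left(P{\left(-8,16 \right)} + 29 N\right) + n{\left(384,-415 \right)} = \left(2 + 29 \left(-342\right)\right) + 374 = \left(2 - 9918\right) + 374 = -9916 + 374 = -9542$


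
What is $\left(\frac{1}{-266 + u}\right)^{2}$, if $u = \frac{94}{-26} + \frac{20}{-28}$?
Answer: $\frac{8281}{605160000} \approx 1.3684 \cdot 10^{-5}$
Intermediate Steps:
$u = - \frac{394}{91}$ ($u = 94 \left(- \frac{1}{26}\right) + 20 \left(- \frac{1}{28}\right) = - \frac{47}{13} - \frac{5}{7} = - \frac{394}{91} \approx -4.3297$)
$\left(\frac{1}{-266 + u}\right)^{2} = \left(\frac{1}{-266 - \frac{394}{91}}\right)^{2} = \left(\frac{1}{- \frac{24600}{91}}\right)^{2} = \left(- \frac{91}{24600}\right)^{2} = \frac{8281}{605160000}$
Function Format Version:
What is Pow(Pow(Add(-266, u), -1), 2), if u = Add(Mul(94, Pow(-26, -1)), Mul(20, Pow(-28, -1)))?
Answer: Rational(8281, 605160000) ≈ 1.3684e-5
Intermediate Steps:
u = Rational(-394, 91) (u = Add(Mul(94, Rational(-1, 26)), Mul(20, Rational(-1, 28))) = Add(Rational(-47, 13), Rational(-5, 7)) = Rational(-394, 91) ≈ -4.3297)
Pow(Pow(Add(-266, u), -1), 2) = Pow(Pow(Add(-266, Rational(-394, 91)), -1), 2) = Pow(Pow(Rational(-24600, 91), -1), 2) = Pow(Rational(-91, 24600), 2) = Rational(8281, 605160000)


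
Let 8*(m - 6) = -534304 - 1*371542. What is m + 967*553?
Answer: 1686105/4 ≈ 4.2153e+5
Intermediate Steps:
m = -452899/4 (m = 6 + (-534304 - 1*371542)/8 = 6 + (-534304 - 371542)/8 = 6 + (⅛)*(-905846) = 6 - 452923/4 = -452899/4 ≈ -1.1322e+5)
m + 967*553 = -452899/4 + 967*553 = -452899/4 + 534751 = 1686105/4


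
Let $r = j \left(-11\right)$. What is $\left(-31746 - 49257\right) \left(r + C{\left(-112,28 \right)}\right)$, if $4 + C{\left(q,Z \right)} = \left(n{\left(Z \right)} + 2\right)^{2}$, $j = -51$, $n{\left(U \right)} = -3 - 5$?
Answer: $-48034779$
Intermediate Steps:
$n{\left(U \right)} = -8$ ($n{\left(U \right)} = -3 - 5 = -8$)
$C{\left(q,Z \right)} = 32$ ($C{\left(q,Z \right)} = -4 + \left(-8 + 2\right)^{2} = -4 + \left(-6\right)^{2} = -4 + 36 = 32$)
$r = 561$ ($r = \left(-51\right) \left(-11\right) = 561$)
$\left(-31746 - 49257\right) \left(r + C{\left(-112,28 \right)}\right) = \left(-31746 - 49257\right) \left(561 + 32\right) = \left(-81003\right) 593 = -48034779$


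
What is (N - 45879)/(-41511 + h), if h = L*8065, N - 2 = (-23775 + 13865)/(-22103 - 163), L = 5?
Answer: 255371843/6601869 ≈ 38.682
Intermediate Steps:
N = 27221/11133 (N = 2 + (-23775 + 13865)/(-22103 - 163) = 2 - 9910/(-22266) = 2 - 9910*(-1/22266) = 2 + 4955/11133 = 27221/11133 ≈ 2.4451)
h = 40325 (h = 5*8065 = 40325)
(N - 45879)/(-41511 + h) = (27221/11133 - 45879)/(-41511 + 40325) = -510743686/11133/(-1186) = -510743686/11133*(-1/1186) = 255371843/6601869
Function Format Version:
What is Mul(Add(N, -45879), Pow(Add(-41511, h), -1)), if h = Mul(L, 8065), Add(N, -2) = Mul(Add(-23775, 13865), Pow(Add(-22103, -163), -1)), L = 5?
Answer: Rational(255371843, 6601869) ≈ 38.682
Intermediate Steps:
N = Rational(27221, 11133) (N = Add(2, Mul(Add(-23775, 13865), Pow(Add(-22103, -163), -1))) = Add(2, Mul(-9910, Pow(-22266, -1))) = Add(2, Mul(-9910, Rational(-1, 22266))) = Add(2, Rational(4955, 11133)) = Rational(27221, 11133) ≈ 2.4451)
h = 40325 (h = Mul(5, 8065) = 40325)
Mul(Add(N, -45879), Pow(Add(-41511, h), -1)) = Mul(Add(Rational(27221, 11133), -45879), Pow(Add(-41511, 40325), -1)) = Mul(Rational(-510743686, 11133), Pow(-1186, -1)) = Mul(Rational(-510743686, 11133), Rational(-1, 1186)) = Rational(255371843, 6601869)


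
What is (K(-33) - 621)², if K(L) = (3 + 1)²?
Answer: 366025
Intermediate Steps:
K(L) = 16 (K(L) = 4² = 16)
(K(-33) - 621)² = (16 - 621)² = (-605)² = 366025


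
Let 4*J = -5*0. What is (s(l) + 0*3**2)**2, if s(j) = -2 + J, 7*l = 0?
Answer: 4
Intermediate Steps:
l = 0 (l = (1/7)*0 = 0)
J = 0 (J = (-5*0)/4 = (1/4)*0 = 0)
s(j) = -2 (s(j) = -2 + 0 = -2)
(s(l) + 0*3**2)**2 = (-2 + 0*3**2)**2 = (-2 + 0*9)**2 = (-2 + 0)**2 = (-2)**2 = 4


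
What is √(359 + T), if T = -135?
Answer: 4*√14 ≈ 14.967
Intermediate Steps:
√(359 + T) = √(359 - 135) = √224 = 4*√14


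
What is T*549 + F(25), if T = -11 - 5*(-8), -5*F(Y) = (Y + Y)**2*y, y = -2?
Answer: 16921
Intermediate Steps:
F(Y) = 8*Y**2/5 (F(Y) = -(Y + Y)**2*(-2)/5 = -(2*Y)**2*(-2)/5 = -4*Y**2*(-2)/5 = -(-8)*Y**2/5 = 8*Y**2/5)
T = 29 (T = -11 + 40 = 29)
T*549 + F(25) = 29*549 + (8/5)*25**2 = 15921 + (8/5)*625 = 15921 + 1000 = 16921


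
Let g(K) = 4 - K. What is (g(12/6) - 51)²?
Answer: 2401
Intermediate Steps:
(g(12/6) - 51)² = ((4 - 12/6) - 51)² = ((4 - 1*2) - 51)² = ((4 - 2) - 51)² = (2 - 51)² = (-49)² = 2401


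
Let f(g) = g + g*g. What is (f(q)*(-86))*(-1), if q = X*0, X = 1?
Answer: 0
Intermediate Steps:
q = 0 (q = 1*0 = 0)
f(g) = g + g²
(f(q)*(-86))*(-1) = ((0*(1 + 0))*(-86))*(-1) = ((0*1)*(-86))*(-1) = (0*(-86))*(-1) = 0*(-1) = 0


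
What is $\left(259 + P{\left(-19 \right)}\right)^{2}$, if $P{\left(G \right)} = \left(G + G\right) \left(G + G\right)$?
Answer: $2900209$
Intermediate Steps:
$P{\left(G \right)} = 4 G^{2}$ ($P{\left(G \right)} = 2 G 2 G = 4 G^{2}$)
$\left(259 + P{\left(-19 \right)}\right)^{2} = \left(259 + 4 \left(-19\right)^{2}\right)^{2} = \left(259 + 4 \cdot 361\right)^{2} = \left(259 + 1444\right)^{2} = 1703^{2} = 2900209$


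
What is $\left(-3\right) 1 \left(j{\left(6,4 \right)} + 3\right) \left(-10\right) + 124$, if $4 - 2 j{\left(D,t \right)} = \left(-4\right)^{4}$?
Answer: $-3566$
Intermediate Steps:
$j{\left(D,t \right)} = -126$ ($j{\left(D,t \right)} = 2 - \frac{\left(-4\right)^{4}}{2} = 2 - 128 = -126$)
$\left(-3\right) 1 \left(j{\left(6,4 \right)} + 3\right) \left(-10\right) + 124 = \left(-3\right) 1 \left(-126 + 3\right) \left(-10\right) + 124 = \left(-3\right) \left(-123\right) \left(-10\right) + 124 = 369 \left(-10\right) + 124 = -3690 + 124 = -3566$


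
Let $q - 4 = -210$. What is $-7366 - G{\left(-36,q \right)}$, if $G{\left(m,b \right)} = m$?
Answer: $-7330$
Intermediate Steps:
$q = -206$ ($q = 4 - 210 = -206$)
$-7366 - G{\left(-36,q \right)} = -7366 - -36 = -7366 + 36 = -7330$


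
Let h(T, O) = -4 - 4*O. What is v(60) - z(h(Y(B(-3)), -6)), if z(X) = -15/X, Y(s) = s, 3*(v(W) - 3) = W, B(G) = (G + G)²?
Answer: 95/4 ≈ 23.750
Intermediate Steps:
B(G) = 4*G² (B(G) = (2*G)² = 4*G²)
v(W) = 3 + W/3
v(60) - z(h(Y(B(-3)), -6)) = (3 + (⅓)*60) - (-15)/(-4 - 4*(-6)) = (3 + 20) - (-15)/(-4 + 24) = 23 - (-15)/20 = 23 - 1*(-¾) = 23 + ¾ = 95/4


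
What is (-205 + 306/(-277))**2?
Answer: 3259382281/76729 ≈ 42479.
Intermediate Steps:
(-205 + 306/(-277))**2 = (-205 + 306*(-1/277))**2 = (-205 - 306/277)**2 = (-57091/277)**2 = 3259382281/76729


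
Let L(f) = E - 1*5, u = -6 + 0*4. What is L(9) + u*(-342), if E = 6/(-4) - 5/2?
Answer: 2043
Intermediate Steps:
E = -4 (E = 6*(-¼) - 5*½ = -3/2 - 5/2 = -4)
u = -6 (u = -6 + 0 = -6)
L(f) = -9 (L(f) = -4 - 1*5 = -4 - 5 = -9)
L(9) + u*(-342) = -9 - 6*(-342) = -9 + 2052 = 2043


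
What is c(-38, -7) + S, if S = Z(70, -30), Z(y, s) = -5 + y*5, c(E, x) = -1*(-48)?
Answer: 393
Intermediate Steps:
c(E, x) = 48
Z(y, s) = -5 + 5*y
S = 345 (S = -5 + 5*70 = -5 + 350 = 345)
c(-38, -7) + S = 48 + 345 = 393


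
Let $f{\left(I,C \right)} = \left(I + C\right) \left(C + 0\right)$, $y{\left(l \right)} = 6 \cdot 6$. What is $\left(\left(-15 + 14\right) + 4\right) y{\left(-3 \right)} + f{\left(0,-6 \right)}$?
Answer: $144$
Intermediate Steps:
$y{\left(l \right)} = 36$
$f{\left(I,C \right)} = C \left(C + I\right)$ ($f{\left(I,C \right)} = \left(C + I\right) C = C \left(C + I\right)$)
$\left(\left(-15 + 14\right) + 4\right) y{\left(-3 \right)} + f{\left(0,-6 \right)} = \left(\left(-15 + 14\right) + 4\right) 36 - 6 \left(-6 + 0\right) = \left(-1 + 4\right) 36 - -36 = 3 \cdot 36 + 36 = 108 + 36 = 144$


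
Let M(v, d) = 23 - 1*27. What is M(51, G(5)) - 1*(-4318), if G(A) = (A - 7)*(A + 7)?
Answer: 4314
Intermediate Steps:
G(A) = (-7 + A)*(7 + A)
M(v, d) = -4 (M(v, d) = 23 - 27 = -4)
M(51, G(5)) - 1*(-4318) = -4 - 1*(-4318) = -4 + 4318 = 4314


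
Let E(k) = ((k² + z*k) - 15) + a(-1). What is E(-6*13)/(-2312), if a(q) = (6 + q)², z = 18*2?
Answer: -1643/1156 ≈ -1.4213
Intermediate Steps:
z = 36
E(k) = 10 + k² + 36*k (E(k) = ((k² + 36*k) - 15) + (6 - 1)² = (-15 + k² + 36*k) + 5² = (-15 + k² + 36*k) + 25 = 10 + k² + 36*k)
E(-6*13)/(-2312) = (10 + (-6*13)² + 36*(-6*13))/(-2312) = (10 + (-78)² + 36*(-78))*(-1/2312) = (10 + 6084 - 2808)*(-1/2312) = 3286*(-1/2312) = -1643/1156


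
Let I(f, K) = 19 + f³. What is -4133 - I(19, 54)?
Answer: -11011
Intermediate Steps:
-4133 - I(19, 54) = -4133 - (19 + 19³) = -4133 - (19 + 6859) = -4133 - 1*6878 = -4133 - 6878 = -11011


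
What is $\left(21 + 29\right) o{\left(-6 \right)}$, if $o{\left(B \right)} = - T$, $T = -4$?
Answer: $200$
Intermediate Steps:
$o{\left(B \right)} = 4$ ($o{\left(B \right)} = \left(-1\right) \left(-4\right) = 4$)
$\left(21 + 29\right) o{\left(-6 \right)} = \left(21 + 29\right) 4 = 50 \cdot 4 = 200$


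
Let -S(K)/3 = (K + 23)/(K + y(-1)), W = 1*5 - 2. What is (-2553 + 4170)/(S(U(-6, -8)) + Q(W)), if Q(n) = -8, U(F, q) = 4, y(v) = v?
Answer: -231/5 ≈ -46.200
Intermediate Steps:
W = 3 (W = 5 - 2 = 3)
S(K) = -3*(23 + K)/(-1 + K) (S(K) = -3*(K + 23)/(K - 1) = -3*(23 + K)/(-1 + K))
(-2553 + 4170)/(S(U(-6, -8)) + Q(W)) = (-2553 + 4170)/(3*(-23 - 1*4)/(-1 + 4) - 8) = 1617/(3*(-23 - 4)/3 - 8) = 1617/(3*(⅓)*(-27) - 8) = 1617/(-27 - 8) = 1617/(-35) = 1617*(-1/35) = -231/5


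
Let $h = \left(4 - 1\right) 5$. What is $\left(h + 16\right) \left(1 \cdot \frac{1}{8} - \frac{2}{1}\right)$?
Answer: $- \frac{465}{8} \approx -58.125$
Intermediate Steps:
$h = 15$ ($h = 3 \cdot 5 = 15$)
$\left(h + 16\right) \left(1 \cdot \frac{1}{8} - \frac{2}{1}\right) = \left(15 + 16\right) \left(1 \cdot \frac{1}{8} - \frac{2}{1}\right) = 31 \left(1 \cdot \frac{1}{8} - 2\right) = 31 \left(\frac{1}{8} - 2\right) = 31 \left(- \frac{15}{8}\right) = - \frac{465}{8}$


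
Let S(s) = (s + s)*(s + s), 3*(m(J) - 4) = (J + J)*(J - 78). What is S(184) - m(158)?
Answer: 380980/3 ≈ 1.2699e+5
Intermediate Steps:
m(J) = 4 + 2*J*(-78 + J)/3 (m(J) = 4 + ((J + J)*(J - 78))/3 = 4 + ((2*J)*(-78 + J))/3 = 4 + (2*J*(-78 + J))/3 = 4 + 2*J*(-78 + J)/3)
S(s) = 4*s**2 (S(s) = (2*s)*(2*s) = 4*s**2)
S(184) - m(158) = 4*184**2 - (4 - 52*158 + (2/3)*158**2) = 4*33856 - (4 - 8216 + (2/3)*24964) = 135424 - (4 - 8216 + 49928/3) = 135424 - 1*25292/3 = 135424 - 25292/3 = 380980/3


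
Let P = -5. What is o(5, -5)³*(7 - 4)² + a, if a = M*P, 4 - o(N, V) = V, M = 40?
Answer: 6361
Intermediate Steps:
o(N, V) = 4 - V
a = -200 (a = 40*(-5) = -200)
o(5, -5)³*(7 - 4)² + a = (4 - 1*(-5))³*(7 - 4)² - 200 = (4 + 5)³*3² - 200 = 9³*9 - 200 = 729*9 - 200 = 6561 - 200 = 6361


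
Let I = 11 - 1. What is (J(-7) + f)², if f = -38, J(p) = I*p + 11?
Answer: 9409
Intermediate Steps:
I = 10
J(p) = 11 + 10*p (J(p) = 10*p + 11 = 11 + 10*p)
(J(-7) + f)² = ((11 + 10*(-7)) - 38)² = ((11 - 70) - 38)² = (-59 - 38)² = (-97)² = 9409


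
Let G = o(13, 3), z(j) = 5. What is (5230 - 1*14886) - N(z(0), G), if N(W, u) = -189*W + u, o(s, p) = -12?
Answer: -8699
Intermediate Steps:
G = -12
N(W, u) = u - 189*W
(5230 - 1*14886) - N(z(0), G) = (5230 - 1*14886) - (-12 - 189*5) = (5230 - 14886) - (-12 - 945) = -9656 - 1*(-957) = -9656 + 957 = -8699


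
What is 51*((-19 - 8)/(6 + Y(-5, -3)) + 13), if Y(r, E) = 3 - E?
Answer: 2193/4 ≈ 548.25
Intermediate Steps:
51*((-19 - 8)/(6 + Y(-5, -3)) + 13) = 51*((-19 - 8)/(6 + (3 - 1*(-3))) + 13) = 51*(-27/(6 + (3 + 3)) + 13) = 51*(-27/(6 + 6) + 13) = 51*(-27/12 + 13) = 51*(-27*1/12 + 13) = 51*(-9/4 + 13) = 51*(43/4) = 2193/4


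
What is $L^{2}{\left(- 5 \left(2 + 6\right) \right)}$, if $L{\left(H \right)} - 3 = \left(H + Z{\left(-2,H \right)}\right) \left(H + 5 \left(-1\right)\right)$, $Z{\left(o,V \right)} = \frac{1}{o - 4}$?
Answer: $\frac{13111641}{4} \approx 3.2779 \cdot 10^{6}$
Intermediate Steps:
$Z{\left(o,V \right)} = \frac{1}{-4 + o}$
$L{\left(H \right)} = 3 + \left(-5 + H\right) \left(- \frac{1}{6} + H\right)$ ($L{\left(H \right)} = 3 + \left(H + \frac{1}{-4 - 2}\right) \left(H + 5 \left(-1\right)\right) = 3 + \left(H + \frac{1}{-6}\right) \left(H - 5\right) = 3 + \left(H - \frac{1}{6}\right) \left(-5 + H\right) = 3 + \left(- \frac{1}{6} + H\right) \left(-5 + H\right) = 3 + \left(-5 + H\right) \left(- \frac{1}{6} + H\right)$)
$L^{2}{\left(- 5 \left(2 + 6\right) \right)} = \left(\frac{23}{6} + \left(- 5 \left(2 + 6\right)\right)^{2} - \frac{31 \left(- 5 \left(2 + 6\right)\right)}{6}\right)^{2} = \left(\frac{23}{6} + \left(\left(-5\right) 8\right)^{2} - \frac{31 \left(\left(-5\right) 8\right)}{6}\right)^{2} = \left(\frac{23}{6} + \left(-40\right)^{2} - - \frac{620}{3}\right)^{2} = \left(\frac{23}{6} + 1600 + \frac{620}{3}\right)^{2} = \left(\frac{3621}{2}\right)^{2} = \frac{13111641}{4}$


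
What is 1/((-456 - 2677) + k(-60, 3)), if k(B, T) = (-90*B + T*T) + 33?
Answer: 1/2309 ≈ 0.00043309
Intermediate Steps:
k(B, T) = 33 + T**2 - 90*B (k(B, T) = (-90*B + T**2) + 33 = (T**2 - 90*B) + 33 = 33 + T**2 - 90*B)
1/((-456 - 2677) + k(-60, 3)) = 1/((-456 - 2677) + (33 + 3**2 - 90*(-60))) = 1/(-3133 + (33 + 9 + 5400)) = 1/(-3133 + 5442) = 1/2309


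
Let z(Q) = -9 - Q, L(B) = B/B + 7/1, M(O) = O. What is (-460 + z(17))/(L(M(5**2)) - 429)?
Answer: 486/421 ≈ 1.1544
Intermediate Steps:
L(B) = 8 (L(B) = 1 + 7*1 = 1 + 7 = 8)
(-460 + z(17))/(L(M(5**2)) - 429) = (-460 + (-9 - 1*17))/(8 - 429) = (-460 + (-9 - 17))/(-421) = (-460 - 26)*(-1/421) = -486*(-1/421) = 486/421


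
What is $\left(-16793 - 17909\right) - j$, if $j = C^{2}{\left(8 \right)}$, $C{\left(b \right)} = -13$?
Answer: $-34871$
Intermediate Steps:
$j = 169$ ($j = \left(-13\right)^{2} = 169$)
$\left(-16793 - 17909\right) - j = \left(-16793 - 17909\right) - 169 = -34702 - 169 = -34871$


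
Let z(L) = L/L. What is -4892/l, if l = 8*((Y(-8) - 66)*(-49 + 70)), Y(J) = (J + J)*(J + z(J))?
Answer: -1223/1932 ≈ -0.63302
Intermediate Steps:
z(L) = 1
Y(J) = 2*J*(1 + J) (Y(J) = (J + J)*(J + 1) = (2*J)*(1 + J) = 2*J*(1 + J))
l = 7728 (l = 8*((2*(-8)*(1 - 8) - 66)*(-49 + 70)) = 8*((2*(-8)*(-7) - 66)*21) = 8*((112 - 66)*21) = 8*(46*21) = 8*966 = 7728)
-4892/l = -4892/7728 = -4892*1/7728 = -1223/1932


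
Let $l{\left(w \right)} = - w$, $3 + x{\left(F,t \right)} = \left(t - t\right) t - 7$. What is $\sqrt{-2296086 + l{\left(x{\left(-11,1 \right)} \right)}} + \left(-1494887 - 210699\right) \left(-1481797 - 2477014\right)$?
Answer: $6752092618246 + 2 i \sqrt{574019} \approx 6.7521 \cdot 10^{12} + 1515.3 i$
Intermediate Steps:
$x{\left(F,t \right)} = -10$ ($x{\left(F,t \right)} = -3 + \left(\left(t - t\right) t - 7\right) = -3 - \left(7 + 0 t\right) = -3 + \left(0 - 7\right) = -3 - 7 = -10$)
$\sqrt{-2296086 + l{\left(x{\left(-11,1 \right)} \right)}} + \left(-1494887 - 210699\right) \left(-1481797 - 2477014\right) = \sqrt{-2296086 - -10} + \left(-1494887 - 210699\right) \left(-1481797 - 2477014\right) = \sqrt{-2296086 + 10} - -6752092618246 = \sqrt{-2296076} + 6752092618246 = 2 i \sqrt{574019} + 6752092618246 = 6752092618246 + 2 i \sqrt{574019}$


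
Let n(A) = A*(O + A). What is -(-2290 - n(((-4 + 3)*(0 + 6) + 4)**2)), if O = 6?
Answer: 2330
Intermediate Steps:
n(A) = A*(6 + A)
-(-2290 - n(((-4 + 3)*(0 + 6) + 4)**2)) = -(-2290 - ((-4 + 3)*(0 + 6) + 4)**2*(6 + ((-4 + 3)*(0 + 6) + 4)**2)) = -(-2290 - (-1*6 + 4)**2*(6 + (-1*6 + 4)**2)) = -(-2290 - (-6 + 4)**2*(6 + (-6 + 4)**2)) = -(-2290 - (-2)**2*(6 + (-2)**2)) = -(-2290 - 4*(6 + 4)) = -(-2290 - 4*10) = -(-2290 - 1*40) = -(-2290 - 40) = -1*(-2330) = 2330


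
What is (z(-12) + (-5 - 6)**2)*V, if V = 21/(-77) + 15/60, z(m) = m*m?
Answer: -265/44 ≈ -6.0227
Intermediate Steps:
z(m) = m**2
V = -1/44 (V = 21*(-1/77) + 15*(1/60) = -3/11 + 1/4 = -1/44 ≈ -0.022727)
(z(-12) + (-5 - 6)**2)*V = ((-12)**2 + (-5 - 6)**2)*(-1/44) = (144 + (-11)**2)*(-1/44) = (144 + 121)*(-1/44) = 265*(-1/44) = -265/44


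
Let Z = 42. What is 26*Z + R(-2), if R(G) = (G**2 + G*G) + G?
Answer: 1098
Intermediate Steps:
R(G) = G + 2*G**2 (R(G) = (G**2 + G**2) + G = 2*G**2 + G = G + 2*G**2)
26*Z + R(-2) = 26*42 - 2*(1 + 2*(-2)) = 1092 - 2*(1 - 4) = 1092 - 2*(-3) = 1092 + 6 = 1098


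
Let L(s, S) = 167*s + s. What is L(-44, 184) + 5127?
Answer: -2265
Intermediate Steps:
L(s, S) = 168*s
L(-44, 184) + 5127 = 168*(-44) + 5127 = -7392 + 5127 = -2265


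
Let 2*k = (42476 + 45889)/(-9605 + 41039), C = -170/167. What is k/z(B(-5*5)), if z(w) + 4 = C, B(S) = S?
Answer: -4918985/17561128 ≈ -0.28011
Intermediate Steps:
C = -170/167 (C = -170*1/167 = -170/167 ≈ -1.0180)
k = 29455/20956 (k = ((42476 + 45889)/(-9605 + 41039))/2 = (88365/31434)/2 = (88365*(1/31434))/2 = (½)*(29455/10478) = 29455/20956 ≈ 1.4056)
z(w) = -838/167 (z(w) = -4 - 170/167 = -838/167)
k/z(B(-5*5)) = 29455/(20956*(-838/167)) = (29455/20956)*(-167/838) = -4918985/17561128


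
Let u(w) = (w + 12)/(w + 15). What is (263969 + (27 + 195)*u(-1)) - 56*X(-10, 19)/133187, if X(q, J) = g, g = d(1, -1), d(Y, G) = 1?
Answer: 246263295356/932309 ≈ 2.6414e+5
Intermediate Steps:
g = 1
X(q, J) = 1
u(w) = (12 + w)/(15 + w)
(263969 + (27 + 195)*u(-1)) - 56*X(-10, 19)/133187 = (263969 + (27 + 195)*((12 - 1)/(15 - 1))) - 56*1/133187 = (263969 + 222*(11/14)) - 56*1/133187 = (263969 + 222*((1/14)*11)) - 56/133187 = (263969 + 222*(11/14)) - 56/133187 = (263969 + 1221/7) - 56/133187 = 1849004/7 - 56/133187 = 246263295356/932309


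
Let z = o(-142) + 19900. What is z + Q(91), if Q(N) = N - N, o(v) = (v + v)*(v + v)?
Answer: 100556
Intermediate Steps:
o(v) = 4*v² (o(v) = (2*v)*(2*v) = 4*v²)
Q(N) = 0
z = 100556 (z = 4*(-142)² + 19900 = 4*20164 + 19900 = 80656 + 19900 = 100556)
z + Q(91) = 100556 + 0 = 100556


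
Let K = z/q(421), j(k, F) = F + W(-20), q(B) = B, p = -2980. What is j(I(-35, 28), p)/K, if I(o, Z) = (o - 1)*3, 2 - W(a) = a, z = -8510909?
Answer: 1245318/8510909 ≈ 0.14632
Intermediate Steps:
W(a) = 2 - a
I(o, Z) = -3 + 3*o (I(o, Z) = (-1 + o)*3 = -3 + 3*o)
j(k, F) = 22 + F (j(k, F) = F + (2 - 1*(-20)) = F + (2 + 20) = F + 22 = 22 + F)
K = -8510909/421 ≈ -20216.
j(I(-35, 28), p)/K = (22 - 2980)/(-8510909/421) = -2958*(-421/8510909) = 1245318/8510909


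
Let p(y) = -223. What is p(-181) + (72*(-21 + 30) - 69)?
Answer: 356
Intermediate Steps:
p(-181) + (72*(-21 + 30) - 69) = -223 + (72*(-21 + 30) - 69) = -223 + (72*9 - 69) = -223 + (648 - 69) = -223 + 579 = 356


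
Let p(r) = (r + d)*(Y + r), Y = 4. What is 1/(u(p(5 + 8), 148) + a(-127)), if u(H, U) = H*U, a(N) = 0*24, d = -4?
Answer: 1/22644 ≈ 4.4162e-5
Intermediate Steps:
a(N) = 0
p(r) = (-4 + r)*(4 + r) (p(r) = (r - 4)*(4 + r) = (-4 + r)*(4 + r))
1/(u(p(5 + 8), 148) + a(-127)) = 1/((-16 + (5 + 8)**2)*148 + 0) = 1/((-16 + 13**2)*148 + 0) = 1/((-16 + 169)*148 + 0) = 1/(153*148 + 0) = 1/(22644 + 0) = 1/22644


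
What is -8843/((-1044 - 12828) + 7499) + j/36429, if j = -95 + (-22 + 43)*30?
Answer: 325551202/232162017 ≈ 1.4023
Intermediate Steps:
j = 535 (j = -95 + 21*30 = -95 + 630 = 535)
-8843/((-1044 - 12828) + 7499) + j/36429 = -8843/((-1044 - 12828) + 7499) + 535/36429 = -8843/(-13872 + 7499) + 535*(1/36429) = -8843/(-6373) + 535/36429 = -8843*(-1/6373) + 535/36429 = 8843/6373 + 535/36429 = 325551202/232162017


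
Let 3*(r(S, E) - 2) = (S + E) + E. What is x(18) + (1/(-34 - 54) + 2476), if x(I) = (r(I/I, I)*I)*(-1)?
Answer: 195183/88 ≈ 2218.0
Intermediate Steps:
r(S, E) = 2 + S/3 + 2*E/3 (r(S, E) = 2 + ((S + E) + E)/3 = 2 + ((E + S) + E)/3 = 2 + (S + 2*E)/3 = 2 + (S/3 + 2*E/3) = 2 + S/3 + 2*E/3)
x(I) = -I*(7/3 + 2*I/3) (x(I) = ((2 + (I/I)/3 + 2*I/3)*I)*(-1) = ((2 + (⅓)*1 + 2*I/3)*I)*(-1) = ((2 + ⅓ + 2*I/3)*I)*(-1) = ((7/3 + 2*I/3)*I)*(-1) = (I*(7/3 + 2*I/3))*(-1) = -I*(7/3 + 2*I/3))
x(18) + (1/(-34 - 54) + 2476) = -⅓*18*(7 + 2*18) + (1/(-34 - 54) + 2476) = -⅓*18*(7 + 36) + (1/(-88) + 2476) = -⅓*18*43 + (-1/88 + 2476) = -258 + 217887/88 = 195183/88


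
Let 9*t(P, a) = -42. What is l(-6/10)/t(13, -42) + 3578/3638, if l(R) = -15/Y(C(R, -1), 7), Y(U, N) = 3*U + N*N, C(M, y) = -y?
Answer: 1384247/1324232 ≈ 1.0453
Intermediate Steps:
t(P, a) = -14/3 (t(P, a) = (⅑)*(-42) = -14/3)
Y(U, N) = N² + 3*U (Y(U, N) = 3*U + N² = N² + 3*U)
l(R) = -15/52 (l(R) = -15/(7² + 3*(-1*(-1))) = -15/(49 + 3*1) = -15/(49 + 3) = -15/52)
l(-6/10)/t(13, -42) + 3578/3638 = -15/(52*(-14/3)) + 3578/3638 = -15/52*(-3/14) + 3578*(1/3638) = 45/728 + 1789/1819 = 1384247/1324232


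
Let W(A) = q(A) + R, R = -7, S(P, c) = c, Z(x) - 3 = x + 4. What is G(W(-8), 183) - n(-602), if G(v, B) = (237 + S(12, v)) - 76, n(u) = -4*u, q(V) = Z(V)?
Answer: -2255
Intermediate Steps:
Z(x) = 7 + x (Z(x) = 3 + (x + 4) = 3 + (4 + x) = 7 + x)
q(V) = 7 + V
W(A) = A (W(A) = (7 + A) - 7 = A)
G(v, B) = 161 + v (G(v, B) = (237 + v) - 76 = 161 + v)
G(W(-8), 183) - n(-602) = (161 - 8) - (-4)*(-602) = 153 - 1*2408 = 153 - 2408 = -2255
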